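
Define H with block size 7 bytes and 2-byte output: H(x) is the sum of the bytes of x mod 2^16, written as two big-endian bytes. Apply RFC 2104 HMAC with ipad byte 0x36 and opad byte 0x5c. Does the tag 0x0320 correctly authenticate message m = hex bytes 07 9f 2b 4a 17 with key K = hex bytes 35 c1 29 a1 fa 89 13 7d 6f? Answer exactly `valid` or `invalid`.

invalid

Key hex bytes 35 c1 29 a1 fa 89 13 7d 6f is 9 bytes > B = 7, so hash it first: H(key) = 04 42, then zero-pad to 7 bytes: K' = 04 42 00 00 00 00 00.
K' ⊕ ipad = 32 74 36 36 36 36 36; K' ⊕ opad = 58 1e 5c 5c 5c 5c 5c.
Inner hash: sum = 50+116+54+54+54+54+54+7+159+43+74+23 = 742 → 02 e6.
Outer hash (recomputed tag): sum = 88+30+92+92+92+92+92+2+230 = 810 → 03 2a.
Recomputed tag = 032a; claimed = 0320 → mismatch.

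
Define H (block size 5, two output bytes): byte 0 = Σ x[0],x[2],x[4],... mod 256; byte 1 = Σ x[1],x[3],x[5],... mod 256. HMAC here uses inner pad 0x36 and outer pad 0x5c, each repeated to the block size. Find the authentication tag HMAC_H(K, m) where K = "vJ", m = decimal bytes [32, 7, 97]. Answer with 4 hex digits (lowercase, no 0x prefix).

Key "vJ" = 76 4a is 2 bytes ≤ B = 5; zero-pad to 5 bytes: K' = 76 4a 00 00 00.
K' ⊕ ipad = 40 7c 36 36 36.  K' ⊕ opad = 2a 16 5c 5c 5c.
Inner input = (K'⊕ipad) ∥ m = 40 7c 36 36 36 ∥ 20 07 61.
Inner hash: even-index sum = 179 mod 256 = 179; odd-index sum = 307 mod 256 = 51 → b3 33.
Outer input = (K'⊕opad) ∥ inner = 2a 16 5c 5c 5c ∥ b3 33.
Outer hash (tag): even-index sum = 277 mod 256 = 21; odd-index sum = 293 mod 256 = 37 → 15 25.

1525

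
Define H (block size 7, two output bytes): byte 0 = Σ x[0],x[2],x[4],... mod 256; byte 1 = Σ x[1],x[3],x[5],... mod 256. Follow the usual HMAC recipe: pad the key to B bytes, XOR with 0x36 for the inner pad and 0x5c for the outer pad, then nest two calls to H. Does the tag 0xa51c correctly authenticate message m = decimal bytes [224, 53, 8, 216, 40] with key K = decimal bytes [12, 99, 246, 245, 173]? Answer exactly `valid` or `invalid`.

valid

Key decimal bytes [12, 99, 246, 245, 173] = 0c 63 f6 f5 ad is 5 bytes ≤ B = 7; zero-pad to 7 bytes: K' = 0c 63 f6 f5 ad 00 00.
K' ⊕ ipad = 3a 55 c0 c3 9b 36 36; K' ⊕ opad = 50 3f aa a9 f1 5c 5c.
Inner hash: even-index sum = 728 mod 256 = 216; odd-index sum = 606 mod 256 = 94 → d8 5e.
Outer hash (recomputed tag): even-index sum = 677 mod 256 = 165; odd-index sum = 540 mod 256 = 28 → a5 1c.
Recomputed tag = a51c; claimed = a51c → match.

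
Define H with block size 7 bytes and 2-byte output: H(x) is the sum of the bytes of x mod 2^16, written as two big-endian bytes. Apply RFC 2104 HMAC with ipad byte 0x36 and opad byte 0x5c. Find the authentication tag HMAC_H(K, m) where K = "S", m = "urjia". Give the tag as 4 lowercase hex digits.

02fe

Key "S" = 53 is 1 byte ≤ B = 7; zero-pad to 7 bytes: K' = 53 00 00 00 00 00 00.
K' ⊕ ipad = 65 36 36 36 36 36 36.  K' ⊕ opad = 0f 5c 5c 5c 5c 5c 5c.
Inner input = (K'⊕ipad) ∥ m = 65 36 36 36 36 36 36 ∥ 75 72 6a 69 61.
Inner hash: sum = 101+54+54+54+54+54+54+117+114+106+105+97 = 964 → 03 c4.
Outer input = (K'⊕opad) ∥ inner = 0f 5c 5c 5c 5c 5c 5c ∥ 03 c4.
Outer hash (tag): sum = 15+92+92+92+92+92+92+3+196 = 766 → 02 fe.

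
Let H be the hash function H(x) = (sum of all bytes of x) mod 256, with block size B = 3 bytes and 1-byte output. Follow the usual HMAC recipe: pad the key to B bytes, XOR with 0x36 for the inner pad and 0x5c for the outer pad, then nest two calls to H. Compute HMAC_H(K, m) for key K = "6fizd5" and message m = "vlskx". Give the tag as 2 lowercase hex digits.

ce

Key "6fizd5" = 36 66 69 7a 64 35 is 6 bytes > B = 3, so hash it first: H(key) = 18, then zero-pad to 3 bytes: K' = 18 00 00.
K' ⊕ ipad = 2e 36 36.  K' ⊕ opad = 44 5c 5c.
Inner input = (K'⊕ipad) ∥ m = 2e 36 36 ∥ 76 6c 73 6b 78.
Inner hash: sum = 46+54+54+118+108+115+107+120 = 722; mod 256 = 210 → d2.
Outer input = (K'⊕opad) ∥ inner = 44 5c 5c ∥ d2.
Outer hash (tag): sum = 68+92+92+210 = 462; mod 256 = 206 → ce.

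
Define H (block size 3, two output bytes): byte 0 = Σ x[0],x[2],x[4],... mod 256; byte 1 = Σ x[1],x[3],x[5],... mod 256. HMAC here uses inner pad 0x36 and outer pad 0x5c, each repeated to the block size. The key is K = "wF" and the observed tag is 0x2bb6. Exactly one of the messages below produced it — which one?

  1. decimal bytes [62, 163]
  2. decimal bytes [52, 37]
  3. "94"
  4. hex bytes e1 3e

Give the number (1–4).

Key "wF" = 77 46 is 2 bytes ≤ B = 3; zero-pad to 3 bytes: K' = 77 46 00.
K' ⊕ ipad = 41 70 36; K' ⊕ opad = 2b 1a 5c.
m1: inner = H(41 70 36 3e a3) = 1a ae; tag = H(2b 1a 5c 1a ae) = 3534
m2: inner = H(41 70 36 34 25) = 9c a4; tag = H(2b 1a 5c 9c a4) = 2bb6 ← matches
m3: inner = H(41 70 36 39 34) = ab a9; tag = H(2b 1a 5c ab a9) = 30c5
m4: inner = H(41 70 36 e1 3e) = b5 51; tag = H(2b 1a 5c b5 51) = d8cf

2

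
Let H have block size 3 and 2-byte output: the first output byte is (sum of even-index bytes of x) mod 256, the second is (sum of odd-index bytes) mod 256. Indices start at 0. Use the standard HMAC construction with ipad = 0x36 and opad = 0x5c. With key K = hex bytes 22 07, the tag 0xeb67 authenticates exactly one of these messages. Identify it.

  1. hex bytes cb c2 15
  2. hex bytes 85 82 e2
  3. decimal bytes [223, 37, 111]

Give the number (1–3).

Key hex bytes 22 07 is 2 bytes ≤ B = 3; zero-pad to 3 bytes: K' = 22 07 00.
K' ⊕ ipad = 14 31 36; K' ⊕ opad = 7e 5b 5c.
m1: inner = H(14 31 36 cb c2 15) = 0c 11; tag = H(7e 5b 5c 0c 11) = eb67 ← matches
m2: inner = H(14 31 36 85 82 e2) = cc 98; tag = H(7e 5b 5c cc 98) = 7227
m3: inner = H(14 31 36 df 25 6f) = 6f 7f; tag = H(7e 5b 5c 6f 7f) = 59ca

1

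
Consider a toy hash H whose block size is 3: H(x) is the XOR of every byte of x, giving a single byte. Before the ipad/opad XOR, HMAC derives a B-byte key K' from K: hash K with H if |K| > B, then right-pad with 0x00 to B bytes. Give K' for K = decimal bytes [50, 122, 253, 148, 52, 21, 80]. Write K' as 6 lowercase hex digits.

500000

|K| = 7 > B = 3, so first hash the key.
H(K): XOR 32⊕7a⊕fd⊕94⊕34⊕15⊕50 = 50.
Zero-pad H(K) = 50 to 3 bytes: K' = 50 00 00.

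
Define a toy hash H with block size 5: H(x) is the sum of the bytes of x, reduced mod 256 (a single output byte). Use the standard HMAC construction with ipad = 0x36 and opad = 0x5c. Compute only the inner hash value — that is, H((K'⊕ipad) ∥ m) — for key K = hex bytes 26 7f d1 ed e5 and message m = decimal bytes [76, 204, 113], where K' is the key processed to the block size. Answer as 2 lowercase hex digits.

77

Key hex bytes 26 7f d1 ed e5 is exactly B = 5 bytes: K' = 26 7f d1 ed e5.
K' ⊕ ipad = 10 49 e7 db d3.
Inner input = 10 49 e7 db d3 ∥ 4c cc 71.
Inner hash: sum = 16+73+231+219+211+76+204+113 = 1143; mod 256 = 119 → 77.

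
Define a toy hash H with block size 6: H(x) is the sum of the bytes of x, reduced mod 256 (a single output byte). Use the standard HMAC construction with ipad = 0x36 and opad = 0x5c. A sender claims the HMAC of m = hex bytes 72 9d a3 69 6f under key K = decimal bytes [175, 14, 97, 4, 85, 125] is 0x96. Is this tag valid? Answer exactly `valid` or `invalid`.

Key decimal bytes [175, 14, 97, 4, 85, 125] = af 0e 61 04 55 7d is exactly B = 6 bytes: K' = af 0e 61 04 55 7d.
K' ⊕ ipad = 99 38 57 32 63 4b; K' ⊕ opad = f3 52 3d 58 09 21.
Inner hash: sum = 153+56+87+50+99+75+114+157+163+105+111 = 1170; mod 256 = 146 → 92.
Outer hash (recomputed tag): sum = 243+82+61+88+9+33+146 = 662; mod 256 = 150 → 96.
Recomputed tag = 96; claimed = 96 → match.

valid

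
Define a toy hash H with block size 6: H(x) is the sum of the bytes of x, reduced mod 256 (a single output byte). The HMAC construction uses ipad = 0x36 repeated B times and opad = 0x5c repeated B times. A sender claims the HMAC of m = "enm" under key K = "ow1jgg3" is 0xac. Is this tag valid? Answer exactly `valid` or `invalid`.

valid

Key "ow1jgg3" = 6f 77 31 6a 67 67 33 is 7 bytes > B = 6, so hash it first: H(key) = 82, then zero-pad to 6 bytes: K' = 82 00 00 00 00 00.
K' ⊕ ipad = b4 36 36 36 36 36; K' ⊕ opad = de 5c 5c 5c 5c 5c.
Inner hash: sum = 180+54+54+54+54+54+101+110+109 = 770; mod 256 = 2 → 02.
Outer hash (recomputed tag): sum = 222+92+92+92+92+92+2 = 684; mod 256 = 172 → ac.
Recomputed tag = ac; claimed = ac → match.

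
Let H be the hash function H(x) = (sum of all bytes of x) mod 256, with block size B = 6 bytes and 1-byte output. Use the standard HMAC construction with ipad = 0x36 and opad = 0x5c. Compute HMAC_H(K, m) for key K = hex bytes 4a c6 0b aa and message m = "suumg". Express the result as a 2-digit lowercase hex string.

Key hex bytes 4a c6 0b aa is 4 bytes ≤ B = 6; zero-pad to 6 bytes: K' = 4a c6 0b aa 00 00.
K' ⊕ ipad = 7c f0 3d 9c 36 36.  K' ⊕ opad = 16 9a 57 f6 5c 5c.
Inner input = (K'⊕ipad) ∥ m = 7c f0 3d 9c 36 36 ∥ 73 75 75 6d 67.
Inner hash: sum = 124+240+61+156+54+54+115+117+117+109+103 = 1250; mod 256 = 226 → e2.
Outer input = (K'⊕opad) ∥ inner = 16 9a 57 f6 5c 5c ∥ e2.
Outer hash (tag): sum = 22+154+87+246+92+92+226 = 919; mod 256 = 151 → 97.

97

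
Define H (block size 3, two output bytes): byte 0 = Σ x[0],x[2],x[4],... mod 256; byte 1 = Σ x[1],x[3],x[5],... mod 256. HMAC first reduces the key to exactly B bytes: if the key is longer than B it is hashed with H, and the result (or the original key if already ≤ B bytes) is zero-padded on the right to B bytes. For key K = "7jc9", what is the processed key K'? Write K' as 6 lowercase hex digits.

|K| = 4 > B = 3, so first hash the key.
H(K): even-index sum = 154 mod 256 = 154; odd-index sum = 163 mod 256 = 163 → 9a a3.
Zero-pad H(K) = 9a a3 to 3 bytes: K' = 9a a3 00.

9aa300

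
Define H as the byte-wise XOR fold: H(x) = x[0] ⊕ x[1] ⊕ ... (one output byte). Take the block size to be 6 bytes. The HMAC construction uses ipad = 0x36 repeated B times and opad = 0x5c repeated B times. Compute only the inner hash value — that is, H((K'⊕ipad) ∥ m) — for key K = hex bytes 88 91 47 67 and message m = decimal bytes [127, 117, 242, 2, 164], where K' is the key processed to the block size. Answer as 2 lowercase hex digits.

Key hex bytes 88 91 47 67 is 4 bytes ≤ B = 6; zero-pad to 6 bytes: K' = 88 91 47 67 00 00.
K' ⊕ ipad = be a7 71 51 36 36.
Inner input = be a7 71 51 36 36 ∥ 7f 75 f2 02 a4.
Inner hash: XOR be⊕a7⊕71⊕51⊕36⊕36⊕7f⊕75⊕f2⊕02⊕a4 = 67.

67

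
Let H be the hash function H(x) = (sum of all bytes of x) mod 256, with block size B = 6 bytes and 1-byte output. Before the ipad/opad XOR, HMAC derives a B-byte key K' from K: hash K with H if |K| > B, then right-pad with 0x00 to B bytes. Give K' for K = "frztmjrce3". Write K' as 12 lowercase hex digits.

0a0000000000

|K| = 10 > B = 6, so first hash the key.
H(K): sum = 102+114+122+116+109+106+114+99+101+51 = 1034; mod 256 = 10 → 0a.
Zero-pad H(K) = 0a to 6 bytes: K' = 0a 00 00 00 00 00.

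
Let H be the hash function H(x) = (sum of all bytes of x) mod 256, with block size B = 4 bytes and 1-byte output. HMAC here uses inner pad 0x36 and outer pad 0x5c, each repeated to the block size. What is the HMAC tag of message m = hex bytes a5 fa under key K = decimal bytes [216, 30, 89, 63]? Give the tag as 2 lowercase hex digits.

Key decimal bytes [216, 30, 89, 63] = d8 1e 59 3f is exactly B = 4 bytes: K' = d8 1e 59 3f.
K' ⊕ ipad = ee 28 6f 09.  K' ⊕ opad = 84 42 05 63.
Inner input = (K'⊕ipad) ∥ m = ee 28 6f 09 ∥ a5 fa.
Inner hash: sum = 238+40+111+9+165+250 = 813; mod 256 = 45 → 2d.
Outer input = (K'⊕opad) ∥ inner = 84 42 05 63 ∥ 2d.
Outer hash (tag): sum = 132+66+5+99+45 = 347; mod 256 = 91 → 5b.

5b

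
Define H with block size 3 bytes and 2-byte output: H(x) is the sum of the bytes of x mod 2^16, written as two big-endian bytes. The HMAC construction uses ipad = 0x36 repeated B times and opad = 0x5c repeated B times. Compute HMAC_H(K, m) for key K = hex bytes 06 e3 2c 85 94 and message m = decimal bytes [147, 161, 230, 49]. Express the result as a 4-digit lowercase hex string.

01fb

Key hex bytes 06 e3 2c 85 94 is 5 bytes > B = 3, so hash it first: H(key) = 02 2e, then zero-pad to 3 bytes: K' = 02 2e 00.
K' ⊕ ipad = 34 18 36.  K' ⊕ opad = 5e 72 5c.
Inner input = (K'⊕ipad) ∥ m = 34 18 36 ∥ 93 a1 e6 31.
Inner hash: sum = 52+24+54+147+161+230+49 = 717 → 02 cd.
Outer input = (K'⊕opad) ∥ inner = 5e 72 5c ∥ 02 cd.
Outer hash (tag): sum = 94+114+92+2+205 = 507 → 01 fb.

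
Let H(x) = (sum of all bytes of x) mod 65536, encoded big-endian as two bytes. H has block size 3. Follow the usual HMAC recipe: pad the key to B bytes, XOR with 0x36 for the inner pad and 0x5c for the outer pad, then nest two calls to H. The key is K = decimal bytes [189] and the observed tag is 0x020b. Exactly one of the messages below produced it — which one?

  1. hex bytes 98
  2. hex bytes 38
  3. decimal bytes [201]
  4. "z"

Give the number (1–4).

Key decimal bytes [189] = bd is 1 byte ≤ B = 3; zero-pad to 3 bytes: K' = bd 00 00.
K' ⊕ ipad = 8b 36 36; K' ⊕ opad = e1 5c 5c.
m1: inner = H(8b 36 36 98) = 01 8f; tag = H(e1 5c 5c 01 8f) = 0229
m2: inner = H(8b 36 36 38) = 01 2f; tag = H(e1 5c 5c 01 2f) = 01c9
m3: inner = H(8b 36 36 c9) = 01 c0; tag = H(e1 5c 5c 01 c0) = 025a
m4: inner = H(8b 36 36 7a) = 01 71; tag = H(e1 5c 5c 01 71) = 020b ← matches

4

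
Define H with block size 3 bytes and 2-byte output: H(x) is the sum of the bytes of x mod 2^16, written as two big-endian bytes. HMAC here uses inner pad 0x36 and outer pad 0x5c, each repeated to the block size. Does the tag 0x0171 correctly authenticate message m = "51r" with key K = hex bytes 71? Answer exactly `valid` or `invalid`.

valid

Key hex bytes 71 is 1 byte ≤ B = 3; zero-pad to 3 bytes: K' = 71 00 00.
K' ⊕ ipad = 47 36 36; K' ⊕ opad = 2d 5c 5c.
Inner hash: sum = 71+54+54+53+49+114 = 395 → 01 8b.
Outer hash (recomputed tag): sum = 45+92+92+1+139 = 369 → 01 71.
Recomputed tag = 0171; claimed = 0171 → match.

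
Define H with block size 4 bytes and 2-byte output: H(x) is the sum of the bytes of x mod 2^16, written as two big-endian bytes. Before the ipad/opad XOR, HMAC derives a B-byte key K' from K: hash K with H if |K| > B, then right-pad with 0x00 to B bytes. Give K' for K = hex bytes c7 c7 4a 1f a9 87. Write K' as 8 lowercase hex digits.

03270000

|K| = 6 > B = 4, so first hash the key.
H(K): sum = 199+199+74+31+169+135 = 807 → 03 27.
Zero-pad H(K) = 03 27 to 4 bytes: K' = 03 27 00 00.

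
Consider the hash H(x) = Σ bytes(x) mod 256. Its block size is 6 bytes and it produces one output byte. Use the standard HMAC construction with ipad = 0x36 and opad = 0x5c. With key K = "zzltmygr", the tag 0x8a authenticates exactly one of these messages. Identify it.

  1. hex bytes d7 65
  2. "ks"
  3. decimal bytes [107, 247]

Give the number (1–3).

Key "zzltmygr" = 7a 7a 6c 74 6d 79 67 72 is 8 bytes > B = 6, so hash it first: H(key) = 93, then zero-pad to 6 bytes: K' = 93 00 00 00 00 00.
K' ⊕ ipad = a5 36 36 36 36 36; K' ⊕ opad = cf 5c 5c 5c 5c 5c.
m1: inner = H(a5 36 36 36 36 36 d7 65) = ef; tag = H(cf 5c 5c 5c 5c 5c ef) = 8a ← matches
m2: inner = H(a5 36 36 36 36 36 6b 73) = 91; tag = H(cf 5c 5c 5c 5c 5c 91) = 2c
m3: inner = H(a5 36 36 36 36 36 6b f7) = 15; tag = H(cf 5c 5c 5c 5c 5c 15) = b0

1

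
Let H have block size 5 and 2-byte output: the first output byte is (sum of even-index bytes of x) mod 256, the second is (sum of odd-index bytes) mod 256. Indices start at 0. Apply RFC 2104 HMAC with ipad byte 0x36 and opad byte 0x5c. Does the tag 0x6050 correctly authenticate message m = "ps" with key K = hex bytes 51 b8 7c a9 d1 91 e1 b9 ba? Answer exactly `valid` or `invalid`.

invalid

Key hex bytes 51 b8 7c a9 d1 91 e1 b9 ba is 9 bytes > B = 5, so hash it first: H(key) = 39 ab, then zero-pad to 5 bytes: K' = 39 ab 00 00 00.
K' ⊕ ipad = 0f 9d 36 36 36; K' ⊕ opad = 65 f7 5c 5c 5c.
Inner hash: even-index sum = 238 mod 256 = 238; odd-index sum = 323 mod 256 = 67 → ee 43.
Outer hash (recomputed tag): even-index sum = 352 mod 256 = 96; odd-index sum = 577 mod 256 = 65 → 60 41.
Recomputed tag = 6041; claimed = 6050 → mismatch.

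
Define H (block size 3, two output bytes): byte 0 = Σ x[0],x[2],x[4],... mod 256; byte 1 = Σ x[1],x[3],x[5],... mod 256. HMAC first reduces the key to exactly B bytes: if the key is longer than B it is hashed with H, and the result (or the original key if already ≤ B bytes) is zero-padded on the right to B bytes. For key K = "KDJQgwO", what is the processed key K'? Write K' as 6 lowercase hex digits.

4b0c00

|K| = 7 > B = 3, so first hash the key.
H(K): even-index sum = 331 mod 256 = 75; odd-index sum = 268 mod 256 = 12 → 4b 0c.
Zero-pad H(K) = 4b 0c to 3 bytes: K' = 4b 0c 00.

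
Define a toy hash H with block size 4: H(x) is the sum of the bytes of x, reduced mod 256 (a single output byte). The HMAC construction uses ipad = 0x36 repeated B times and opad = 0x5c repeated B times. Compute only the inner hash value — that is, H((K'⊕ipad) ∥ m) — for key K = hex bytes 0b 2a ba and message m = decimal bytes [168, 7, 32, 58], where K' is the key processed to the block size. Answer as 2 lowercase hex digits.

Key hex bytes 0b 2a ba is 3 bytes ≤ B = 4; zero-pad to 4 bytes: K' = 0b 2a ba 00.
K' ⊕ ipad = 3d 1c 8c 36.
Inner input = 3d 1c 8c 36 ∥ a8 07 20 3a.
Inner hash: sum = 61+28+140+54+168+7+32+58 = 548; mod 256 = 36 → 24.

24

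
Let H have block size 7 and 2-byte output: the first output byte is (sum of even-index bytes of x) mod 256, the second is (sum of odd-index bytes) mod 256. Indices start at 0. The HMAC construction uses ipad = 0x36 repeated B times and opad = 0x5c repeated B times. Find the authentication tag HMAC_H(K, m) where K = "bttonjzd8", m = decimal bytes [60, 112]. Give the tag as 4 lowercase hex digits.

ed77

Key "bttonjzd8" = 62 74 74 6f 6e 6a 7a 64 38 is 9 bytes > B = 7, so hash it first: H(key) = f6 b1, then zero-pad to 7 bytes: K' = f6 b1 00 00 00 00 00.
K' ⊕ ipad = c0 87 36 36 36 36 36.  K' ⊕ opad = aa ed 5c 5c 5c 5c 5c.
Inner input = (K'⊕ipad) ∥ m = c0 87 36 36 36 36 36 ∥ 3c 70.
Inner hash: even-index sum = 466 mod 256 = 210; odd-index sum = 303 mod 256 = 47 → d2 2f.
Outer input = (K'⊕opad) ∥ inner = aa ed 5c 5c 5c 5c 5c ∥ d2 2f.
Outer hash (tag): even-index sum = 493 mod 256 = 237; odd-index sum = 631 mod 256 = 119 → ed 77.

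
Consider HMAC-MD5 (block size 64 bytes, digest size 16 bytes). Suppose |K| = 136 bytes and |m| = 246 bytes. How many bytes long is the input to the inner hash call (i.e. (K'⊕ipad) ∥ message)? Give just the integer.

310

Key is 136 > 64 bytes, so it is hashed to 16 bytes then zero-padded to 64: |K'| = 64.
Inner input = (K'⊕ipad) ∥ m → 64 + 246 = 310 bytes.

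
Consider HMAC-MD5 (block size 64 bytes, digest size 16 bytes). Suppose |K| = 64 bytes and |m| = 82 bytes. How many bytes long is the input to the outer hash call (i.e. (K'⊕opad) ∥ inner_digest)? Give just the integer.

80

Key is 64 ≤ 64 bytes, zero-padded: |K'| = 64.
Outer input = (K'⊕opad) ∥ H(inner) → 64 + 16 = 80 bytes.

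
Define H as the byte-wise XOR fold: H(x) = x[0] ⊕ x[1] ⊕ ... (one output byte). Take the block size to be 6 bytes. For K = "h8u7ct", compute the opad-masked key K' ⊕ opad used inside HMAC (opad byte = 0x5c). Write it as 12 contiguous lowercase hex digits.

3464296b3f28

Key "h8u7ct" = 68 38 75 37 63 74 is exactly B = 6 bytes: K' = 68 38 75 37 63 74.
XOR each byte with 0x5c: 68⊕5c=34, 38⊕5c=64, 75⊕5c=29, 37⊕5c=6b, 63⊕5c=3f, 74⊕5c=28.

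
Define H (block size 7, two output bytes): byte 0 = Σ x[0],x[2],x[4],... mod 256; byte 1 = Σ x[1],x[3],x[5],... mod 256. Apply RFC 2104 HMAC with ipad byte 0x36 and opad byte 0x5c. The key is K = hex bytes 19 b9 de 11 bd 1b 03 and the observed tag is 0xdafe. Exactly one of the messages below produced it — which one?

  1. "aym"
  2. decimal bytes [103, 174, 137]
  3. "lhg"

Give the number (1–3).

2

Key hex bytes 19 b9 de 11 bd 1b 03 is exactly B = 7 bytes: K' = 19 b9 de 11 bd 1b 03.
K' ⊕ ipad = 2f 8f e8 27 8b 2d 35; K' ⊕ opad = 45 e5 82 4d e1 47 5f.
m1: inner = H(2f 8f e8 27 8b 2d 35 61 79 6d) = 50 b1; tag = H(45 e5 82 4d e1 47 5f 50 b1) = b8c9
m2: inner = H(2f 8f e8 27 8b 2d 35 67 ae 89) = 85 d3; tag = H(45 e5 82 4d e1 47 5f 85 d3) = dafe ← matches
m3: inner = H(2f 8f e8 27 8b 2d 35 6c 68 67) = 3f b6; tag = H(45 e5 82 4d e1 47 5f 3f b6) = bdb8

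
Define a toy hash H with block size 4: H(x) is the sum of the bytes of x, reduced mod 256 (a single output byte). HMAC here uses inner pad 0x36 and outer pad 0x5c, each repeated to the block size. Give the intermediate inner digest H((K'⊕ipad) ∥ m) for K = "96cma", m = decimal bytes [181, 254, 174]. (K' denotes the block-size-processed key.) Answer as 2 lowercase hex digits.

99

Key "96cma" = 39 36 63 6d 61 is 5 bytes > B = 4, so hash it first: H(key) = a0, then zero-pad to 4 bytes: K' = a0 00 00 00.
K' ⊕ ipad = 96 36 36 36.
Inner input = 96 36 36 36 ∥ b5 fe ae.
Inner hash: sum = 150+54+54+54+181+254+174 = 921; mod 256 = 153 → 99.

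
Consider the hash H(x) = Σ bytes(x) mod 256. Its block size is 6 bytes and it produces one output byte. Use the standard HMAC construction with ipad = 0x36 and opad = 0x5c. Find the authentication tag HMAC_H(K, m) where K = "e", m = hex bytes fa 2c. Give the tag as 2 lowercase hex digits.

8c

Key "e" = 65 is 1 byte ≤ B = 6; zero-pad to 6 bytes: K' = 65 00 00 00 00 00.
K' ⊕ ipad = 53 36 36 36 36 36.  K' ⊕ opad = 39 5c 5c 5c 5c 5c.
Inner input = (K'⊕ipad) ∥ m = 53 36 36 36 36 36 ∥ fa 2c.
Inner hash: sum = 83+54+54+54+54+54+250+44 = 647; mod 256 = 135 → 87.
Outer input = (K'⊕opad) ∥ inner = 39 5c 5c 5c 5c 5c ∥ 87.
Outer hash (tag): sum = 57+92+92+92+92+92+135 = 652; mod 256 = 140 → 8c.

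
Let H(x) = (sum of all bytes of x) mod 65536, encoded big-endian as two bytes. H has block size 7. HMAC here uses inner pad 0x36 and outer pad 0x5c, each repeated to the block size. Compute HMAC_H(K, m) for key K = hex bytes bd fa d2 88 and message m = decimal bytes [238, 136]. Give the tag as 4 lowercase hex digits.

Key hex bytes bd fa d2 88 is 4 bytes ≤ B = 7; zero-pad to 7 bytes: K' = bd fa d2 88 00 00 00.
K' ⊕ ipad = 8b cc e4 be 36 36 36.  K' ⊕ opad = e1 a6 8e d4 5c 5c 5c.
Inner input = (K'⊕ipad) ∥ m = 8b cc e4 be 36 36 36 ∥ ee 88.
Inner hash: sum = 139+204+228+190+54+54+54+238+136 = 1297 → 05 11.
Outer input = (K'⊕opad) ∥ inner = e1 a6 8e d4 5c 5c 5c ∥ 05 11.
Outer hash (tag): sum = 225+166+142+212+92+92+92+5+17 = 1043 → 04 13.

0413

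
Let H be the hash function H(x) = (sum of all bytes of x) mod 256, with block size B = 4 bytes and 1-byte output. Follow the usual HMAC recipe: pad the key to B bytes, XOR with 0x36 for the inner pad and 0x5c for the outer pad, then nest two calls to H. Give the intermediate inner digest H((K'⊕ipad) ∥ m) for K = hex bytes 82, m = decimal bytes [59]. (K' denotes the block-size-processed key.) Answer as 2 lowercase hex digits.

91

Key hex bytes 82 is 1 byte ≤ B = 4; zero-pad to 4 bytes: K' = 82 00 00 00.
K' ⊕ ipad = b4 36 36 36.
Inner input = b4 36 36 36 ∥ 3b.
Inner hash: sum = 180+54+54+54+59 = 401; mod 256 = 145 → 91.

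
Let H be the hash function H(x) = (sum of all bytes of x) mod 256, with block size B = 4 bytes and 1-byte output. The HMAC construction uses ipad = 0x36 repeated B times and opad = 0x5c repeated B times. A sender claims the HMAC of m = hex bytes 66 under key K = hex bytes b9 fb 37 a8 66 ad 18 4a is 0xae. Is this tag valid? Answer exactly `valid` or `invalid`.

Key hex bytes b9 fb 37 a8 66 ad 18 4a is 8 bytes > B = 4, so hash it first: H(key) = 08, then zero-pad to 4 bytes: K' = 08 00 00 00.
K' ⊕ ipad = 3e 36 36 36; K' ⊕ opad = 54 5c 5c 5c.
Inner hash: sum = 62+54+54+54+102 = 326; mod 256 = 70 → 46.
Outer hash (recomputed tag): sum = 84+92+92+92+70 = 430; mod 256 = 174 → ae.
Recomputed tag = ae; claimed = ae → match.

valid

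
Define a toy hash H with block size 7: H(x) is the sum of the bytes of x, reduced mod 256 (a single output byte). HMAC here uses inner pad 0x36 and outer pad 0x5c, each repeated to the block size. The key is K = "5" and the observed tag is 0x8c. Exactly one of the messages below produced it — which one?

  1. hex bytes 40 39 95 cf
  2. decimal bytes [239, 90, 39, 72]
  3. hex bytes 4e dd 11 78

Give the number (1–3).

3

Key "5" = 35 is 1 byte ≤ B = 7; zero-pad to 7 bytes: K' = 35 00 00 00 00 00 00.
K' ⊕ ipad = 03 36 36 36 36 36 36; K' ⊕ opad = 69 5c 5c 5c 5c 5c 5c.
m1: inner = H(03 36 36 36 36 36 36 40 39 95 cf) = 24; tag = H(69 5c 5c 5c 5c 5c 5c 24) = b5
m2: inner = H(03 36 36 36 36 36 36 ef 5a 27 48) = ff; tag = H(69 5c 5c 5c 5c 5c 5c ff) = 90
m3: inner = H(03 36 36 36 36 36 36 4e dd 11 78) = fb; tag = H(69 5c 5c 5c 5c 5c 5c fb) = 8c ← matches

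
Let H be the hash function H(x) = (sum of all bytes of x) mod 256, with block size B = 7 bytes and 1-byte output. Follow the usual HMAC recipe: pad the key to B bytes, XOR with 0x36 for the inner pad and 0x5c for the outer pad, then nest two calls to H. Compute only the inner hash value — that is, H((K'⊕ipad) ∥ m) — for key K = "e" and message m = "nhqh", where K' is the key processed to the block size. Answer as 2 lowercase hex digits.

46

Key "e" = 65 is 1 byte ≤ B = 7; zero-pad to 7 bytes: K' = 65 00 00 00 00 00 00.
K' ⊕ ipad = 53 36 36 36 36 36 36.
Inner input = 53 36 36 36 36 36 36 ∥ 6e 68 71 68.
Inner hash: sum = 83+54+54+54+54+54+54+110+104+113+104 = 838; mod 256 = 70 → 46.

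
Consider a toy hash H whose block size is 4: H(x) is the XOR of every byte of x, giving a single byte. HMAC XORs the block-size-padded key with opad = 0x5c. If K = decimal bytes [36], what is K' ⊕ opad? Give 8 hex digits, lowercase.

785c5c5c

Key decimal bytes [36] = 24 is 1 byte ≤ B = 4; zero-pad to 4 bytes: K' = 24 00 00 00.
XOR each byte with 0x5c: 24⊕5c=78, 00⊕5c=5c, 00⊕5c=5c, 00⊕5c=5c.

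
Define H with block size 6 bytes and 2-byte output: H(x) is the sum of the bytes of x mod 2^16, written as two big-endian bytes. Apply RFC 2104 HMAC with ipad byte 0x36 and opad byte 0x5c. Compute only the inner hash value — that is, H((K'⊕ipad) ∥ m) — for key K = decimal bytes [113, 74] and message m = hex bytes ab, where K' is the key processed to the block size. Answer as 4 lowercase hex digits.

0246

Key decimal bytes [113, 74] = 71 4a is 2 bytes ≤ B = 6; zero-pad to 6 bytes: K' = 71 4a 00 00 00 00.
K' ⊕ ipad = 47 7c 36 36 36 36.
Inner input = 47 7c 36 36 36 36 ∥ ab.
Inner hash: sum = 71+124+54+54+54+54+171 = 582 → 02 46.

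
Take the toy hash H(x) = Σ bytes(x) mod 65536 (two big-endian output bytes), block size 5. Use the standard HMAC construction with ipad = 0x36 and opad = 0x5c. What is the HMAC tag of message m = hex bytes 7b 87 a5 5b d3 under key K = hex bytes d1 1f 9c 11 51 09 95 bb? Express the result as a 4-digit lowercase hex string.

Key hex bytes d1 1f 9c 11 51 09 95 bb is 8 bytes > B = 5, so hash it first: H(key) = 03 47, then zero-pad to 5 bytes: K' = 03 47 00 00 00.
K' ⊕ ipad = 35 71 36 36 36.  K' ⊕ opad = 5f 1b 5c 5c 5c.
Inner input = (K'⊕ipad) ∥ m = 35 71 36 36 36 ∥ 7b 87 a5 5b d3.
Inner hash: sum = 53+113+54+54+54+123+135+165+91+211 = 1053 → 04 1d.
Outer input = (K'⊕opad) ∥ inner = 5f 1b 5c 5c 5c ∥ 04 1d.
Outer hash (tag): sum = 95+27+92+92+92+4+29 = 431 → 01 af.

01af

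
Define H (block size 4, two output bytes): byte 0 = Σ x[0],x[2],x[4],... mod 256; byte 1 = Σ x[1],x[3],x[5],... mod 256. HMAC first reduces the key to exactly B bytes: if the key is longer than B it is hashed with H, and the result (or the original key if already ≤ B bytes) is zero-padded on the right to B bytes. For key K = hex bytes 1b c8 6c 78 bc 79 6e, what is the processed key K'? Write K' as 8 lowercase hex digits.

b1b90000

|K| = 7 > B = 4, so first hash the key.
H(K): even-index sum = 433 mod 256 = 177; odd-index sum = 441 mod 256 = 185 → b1 b9.
Zero-pad H(K) = b1 b9 to 4 bytes: K' = b1 b9 00 00.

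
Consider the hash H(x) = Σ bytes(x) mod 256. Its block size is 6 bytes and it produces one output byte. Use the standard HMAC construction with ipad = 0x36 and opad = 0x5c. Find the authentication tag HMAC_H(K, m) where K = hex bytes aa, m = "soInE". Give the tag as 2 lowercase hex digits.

4a

Key hex bytes aa is 1 byte ≤ B = 6; zero-pad to 6 bytes: K' = aa 00 00 00 00 00.
K' ⊕ ipad = 9c 36 36 36 36 36.  K' ⊕ opad = f6 5c 5c 5c 5c 5c.
Inner input = (K'⊕ipad) ∥ m = 9c 36 36 36 36 36 ∥ 73 6f 49 6e 45.
Inner hash: sum = 156+54+54+54+54+54+115+111+73+110+69 = 904; mod 256 = 136 → 88.
Outer input = (K'⊕opad) ∥ inner = f6 5c 5c 5c 5c 5c ∥ 88.
Outer hash (tag): sum = 246+92+92+92+92+92+136 = 842; mod 256 = 74 → 4a.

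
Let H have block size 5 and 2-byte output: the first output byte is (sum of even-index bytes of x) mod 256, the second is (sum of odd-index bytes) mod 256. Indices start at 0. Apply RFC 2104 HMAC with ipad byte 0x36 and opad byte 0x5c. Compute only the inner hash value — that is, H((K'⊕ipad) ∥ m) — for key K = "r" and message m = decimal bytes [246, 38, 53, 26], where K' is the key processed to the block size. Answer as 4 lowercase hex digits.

f097

Key "r" = 72 is 1 byte ≤ B = 5; zero-pad to 5 bytes: K' = 72 00 00 00 00.
K' ⊕ ipad = 44 36 36 36 36.
Inner input = 44 36 36 36 36 ∥ f6 26 35 1a.
Inner hash: even-index sum = 240 mod 256 = 240; odd-index sum = 407 mod 256 = 151 → f0 97.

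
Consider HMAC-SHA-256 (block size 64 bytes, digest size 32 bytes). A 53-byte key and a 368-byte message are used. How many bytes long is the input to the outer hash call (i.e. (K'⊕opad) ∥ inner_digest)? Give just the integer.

Key is 53 ≤ 64 bytes, zero-padded: |K'| = 64.
Outer input = (K'⊕opad) ∥ H(inner) → 64 + 32 = 96 bytes.

96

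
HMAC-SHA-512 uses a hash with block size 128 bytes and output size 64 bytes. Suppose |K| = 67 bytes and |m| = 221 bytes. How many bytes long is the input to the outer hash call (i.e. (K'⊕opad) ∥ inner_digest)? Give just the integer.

Key is 67 ≤ 128 bytes, zero-padded: |K'| = 128.
Outer input = (K'⊕opad) ∥ H(inner) → 128 + 64 = 192 bytes.

192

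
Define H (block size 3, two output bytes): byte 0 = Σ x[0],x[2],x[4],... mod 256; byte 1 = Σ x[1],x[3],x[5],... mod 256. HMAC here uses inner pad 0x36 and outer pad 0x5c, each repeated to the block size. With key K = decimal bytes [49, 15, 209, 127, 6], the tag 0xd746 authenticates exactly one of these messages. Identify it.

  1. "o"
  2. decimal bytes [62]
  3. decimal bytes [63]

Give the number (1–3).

1

Key decimal bytes [49, 15, 209, 127, 6] = 31 0f d1 7f 06 is 5 bytes > B = 3, so hash it first: H(key) = 08 8e, then zero-pad to 3 bytes: K' = 08 8e 00.
K' ⊕ ipad = 3e b8 36; K' ⊕ opad = 54 d2 5c.
m1: inner = H(3e b8 36 6f) = 74 27; tag = H(54 d2 5c 74 27) = d746 ← matches
m2: inner = H(3e b8 36 3e) = 74 f6; tag = H(54 d2 5c 74 f6) = a646
m3: inner = H(3e b8 36 3f) = 74 f7; tag = H(54 d2 5c 74 f7) = a746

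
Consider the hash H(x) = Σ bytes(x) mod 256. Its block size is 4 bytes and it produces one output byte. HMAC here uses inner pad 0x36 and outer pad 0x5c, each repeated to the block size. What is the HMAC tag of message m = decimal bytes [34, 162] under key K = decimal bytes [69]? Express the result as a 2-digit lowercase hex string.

06

Key decimal bytes [69] = 45 is 1 byte ≤ B = 4; zero-pad to 4 bytes: K' = 45 00 00 00.
K' ⊕ ipad = 73 36 36 36.  K' ⊕ opad = 19 5c 5c 5c.
Inner input = (K'⊕ipad) ∥ m = 73 36 36 36 ∥ 22 a2.
Inner hash: sum = 115+54+54+54+34+162 = 473; mod 256 = 217 → d9.
Outer input = (K'⊕opad) ∥ inner = 19 5c 5c 5c ∥ d9.
Outer hash (tag): sum = 25+92+92+92+217 = 518; mod 256 = 6 → 06.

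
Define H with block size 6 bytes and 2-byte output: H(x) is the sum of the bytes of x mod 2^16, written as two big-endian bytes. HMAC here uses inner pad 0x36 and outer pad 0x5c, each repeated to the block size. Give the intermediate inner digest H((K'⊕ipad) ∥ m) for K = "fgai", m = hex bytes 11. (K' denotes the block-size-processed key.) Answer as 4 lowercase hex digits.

Key "fgai" = 66 67 61 69 is 4 bytes ≤ B = 6; zero-pad to 6 bytes: K' = 66 67 61 69 00 00.
K' ⊕ ipad = 50 51 57 5f 36 36.
Inner input = 50 51 57 5f 36 36 ∥ 11.
Inner hash: sum = 80+81+87+95+54+54+17 = 468 → 01 d4.

01d4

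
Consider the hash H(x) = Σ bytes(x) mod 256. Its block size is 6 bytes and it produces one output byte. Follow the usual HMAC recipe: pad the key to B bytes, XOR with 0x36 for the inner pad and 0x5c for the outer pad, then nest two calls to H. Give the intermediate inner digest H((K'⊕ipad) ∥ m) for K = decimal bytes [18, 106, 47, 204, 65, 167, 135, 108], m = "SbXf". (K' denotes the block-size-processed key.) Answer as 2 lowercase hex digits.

Key decimal bytes [18, 106, 47, 204, 65, 167, 135, 108] = 12 6a 2f cc 41 a7 87 6c is 8 bytes > B = 6, so hash it first: H(key) = 52, then zero-pad to 6 bytes: K' = 52 00 00 00 00 00.
K' ⊕ ipad = 64 36 36 36 36 36.
Inner input = 64 36 36 36 36 36 ∥ 53 62 58 66.
Inner hash: sum = 100+54+54+54+54+54+83+98+88+102 = 741; mod 256 = 229 → e5.

e5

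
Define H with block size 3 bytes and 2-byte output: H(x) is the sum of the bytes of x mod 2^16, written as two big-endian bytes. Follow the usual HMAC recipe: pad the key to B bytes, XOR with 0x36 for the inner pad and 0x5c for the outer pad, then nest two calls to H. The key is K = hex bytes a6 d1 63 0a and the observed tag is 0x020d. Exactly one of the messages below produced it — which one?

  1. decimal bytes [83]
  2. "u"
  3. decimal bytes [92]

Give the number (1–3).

3

Key hex bytes a6 d1 63 0a is 4 bytes > B = 3, so hash it first: H(key) = 01 e4, then zero-pad to 3 bytes: K' = 01 e4 00.
K' ⊕ ipad = 37 d2 36; K' ⊕ opad = 5d b8 5c.
m1: inner = H(37 d2 36 53) = 01 92; tag = H(5d b8 5c 01 92) = 0204
m2: inner = H(37 d2 36 75) = 01 b4; tag = H(5d b8 5c 01 b4) = 0226
m3: inner = H(37 d2 36 5c) = 01 9b; tag = H(5d b8 5c 01 9b) = 020d ← matches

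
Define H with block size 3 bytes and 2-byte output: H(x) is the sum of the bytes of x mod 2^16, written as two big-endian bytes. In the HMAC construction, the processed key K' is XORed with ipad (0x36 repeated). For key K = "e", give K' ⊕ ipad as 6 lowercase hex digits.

Key "e" = 65 is 1 byte ≤ B = 3; zero-pad to 3 bytes: K' = 65 00 00.
XOR each byte with 0x36: 65⊕36=53, 00⊕36=36, 00⊕36=36.

533636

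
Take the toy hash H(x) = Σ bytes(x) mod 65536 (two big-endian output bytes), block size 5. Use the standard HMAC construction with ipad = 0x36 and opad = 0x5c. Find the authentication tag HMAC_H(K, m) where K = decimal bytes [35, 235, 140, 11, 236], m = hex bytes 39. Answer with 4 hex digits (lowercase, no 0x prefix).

040b

Key decimal bytes [35, 235, 140, 11, 236] = 23 eb 8c 0b ec is exactly B = 5 bytes: K' = 23 eb 8c 0b ec.
K' ⊕ ipad = 15 dd ba 3d da.  K' ⊕ opad = 7f b7 d0 57 b0.
Inner input = (K'⊕ipad) ∥ m = 15 dd ba 3d da ∥ 39.
Inner hash: sum = 21+221+186+61+218+57 = 764 → 02 fc.
Outer input = (K'⊕opad) ∥ inner = 7f b7 d0 57 b0 ∥ 02 fc.
Outer hash (tag): sum = 127+183+208+87+176+2+252 = 1035 → 04 0b.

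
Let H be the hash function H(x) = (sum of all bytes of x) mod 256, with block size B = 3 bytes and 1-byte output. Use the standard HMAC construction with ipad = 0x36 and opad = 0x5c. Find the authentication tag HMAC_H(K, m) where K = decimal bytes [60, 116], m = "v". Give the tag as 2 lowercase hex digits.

Key decimal bytes [60, 116] = 3c 74 is 2 bytes ≤ B = 3; zero-pad to 3 bytes: K' = 3c 74 00.
K' ⊕ ipad = 0a 42 36.  K' ⊕ opad = 60 28 5c.
Inner input = (K'⊕ipad) ∥ m = 0a 42 36 ∥ 76.
Inner hash: sum = 10+66+54+118 = 248 → f8.
Outer input = (K'⊕opad) ∥ inner = 60 28 5c ∥ f8.
Outer hash (tag): sum = 96+40+92+248 = 476; mod 256 = 220 → dc.

dc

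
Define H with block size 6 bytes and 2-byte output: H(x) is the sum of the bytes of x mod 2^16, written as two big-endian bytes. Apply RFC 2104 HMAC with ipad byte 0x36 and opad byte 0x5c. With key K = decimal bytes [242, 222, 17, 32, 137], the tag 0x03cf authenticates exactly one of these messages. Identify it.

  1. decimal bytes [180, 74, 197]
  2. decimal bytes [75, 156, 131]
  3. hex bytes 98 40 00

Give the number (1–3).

Key decimal bytes [242, 222, 17, 32, 137] = f2 de 11 20 89 is 5 bytes ≤ B = 6; zero-pad to 6 bytes: K' = f2 de 11 20 89 00.
K' ⊕ ipad = c4 e8 27 16 bf 36; K' ⊕ opad = ae 82 4d 7c d5 5c.
m1: inner = H(c4 e8 27 16 bf 36 b4 4a c5) = 04 a1; tag = H(ae 82 4d 7c d5 5c 04 a1) = 03cf ← matches
m2: inner = H(c4 e8 27 16 bf 36 4b 9c 83) = 04 48; tag = H(ae 82 4d 7c d5 5c 04 48) = 0376
m3: inner = H(c4 e8 27 16 bf 36 98 40 00) = 03 b6; tag = H(ae 82 4d 7c d5 5c 03 b6) = 03e3

1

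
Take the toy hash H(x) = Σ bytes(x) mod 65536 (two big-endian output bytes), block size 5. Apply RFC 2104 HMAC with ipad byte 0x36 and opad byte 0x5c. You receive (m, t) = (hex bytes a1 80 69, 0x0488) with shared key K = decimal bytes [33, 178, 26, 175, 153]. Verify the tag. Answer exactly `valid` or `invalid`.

invalid

Key decimal bytes [33, 178, 26, 175, 153] = 21 b2 1a af 99 is exactly B = 5 bytes: K' = 21 b2 1a af 99.
K' ⊕ ipad = 17 84 2c 99 af; K' ⊕ opad = 7d ee 46 f3 c5.
Inner hash: sum = 23+132+44+153+175+161+128+105 = 921 → 03 99.
Outer hash (recomputed tag): sum = 125+238+70+243+197+3+153 = 1029 → 04 05.
Recomputed tag = 0405; claimed = 0488 → mismatch.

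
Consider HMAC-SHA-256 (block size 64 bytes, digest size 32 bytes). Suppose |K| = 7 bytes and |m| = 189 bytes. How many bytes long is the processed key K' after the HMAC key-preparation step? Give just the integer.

64

Key is 7 ≤ 64 bytes, zero-padded: |K'| = 64.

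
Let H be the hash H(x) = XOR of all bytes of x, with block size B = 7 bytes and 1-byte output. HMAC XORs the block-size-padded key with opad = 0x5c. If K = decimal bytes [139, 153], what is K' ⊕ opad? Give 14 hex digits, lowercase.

d7c55c5c5c5c5c

Key decimal bytes [139, 153] = 8b 99 is 2 bytes ≤ B = 7; zero-pad to 7 bytes: K' = 8b 99 00 00 00 00 00.
XOR each byte with 0x5c: 8b⊕5c=d7, 99⊕5c=c5, 00⊕5c=5c, 00⊕5c=5c, 00⊕5c=5c, 00⊕5c=5c, 00⊕5c=5c.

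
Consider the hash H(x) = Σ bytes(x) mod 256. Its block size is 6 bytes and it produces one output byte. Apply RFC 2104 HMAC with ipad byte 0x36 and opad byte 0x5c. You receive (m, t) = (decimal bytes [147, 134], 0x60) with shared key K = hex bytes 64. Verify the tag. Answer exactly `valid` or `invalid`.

Key hex bytes 64 is 1 byte ≤ B = 6; zero-pad to 6 bytes: K' = 64 00 00 00 00 00.
K' ⊕ ipad = 52 36 36 36 36 36; K' ⊕ opad = 38 5c 5c 5c 5c 5c.
Inner hash: sum = 82+54+54+54+54+54+147+134 = 633; mod 256 = 121 → 79.
Outer hash (recomputed tag): sum = 56+92+92+92+92+92+121 = 637; mod 256 = 125 → 7d.
Recomputed tag = 7d; claimed = 60 → mismatch.

invalid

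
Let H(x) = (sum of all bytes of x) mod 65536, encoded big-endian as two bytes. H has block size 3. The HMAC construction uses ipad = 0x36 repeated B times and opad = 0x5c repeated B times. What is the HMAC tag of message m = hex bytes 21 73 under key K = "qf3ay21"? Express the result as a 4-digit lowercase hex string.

0145

Key "qf3ay21" = 71 66 33 61 79 32 31 is 7 bytes > B = 3, so hash it first: H(key) = 02 47, then zero-pad to 3 bytes: K' = 02 47 00.
K' ⊕ ipad = 34 71 36.  K' ⊕ opad = 5e 1b 5c.
Inner input = (K'⊕ipad) ∥ m = 34 71 36 ∥ 21 73.
Inner hash: sum = 52+113+54+33+115 = 367 → 01 6f.
Outer input = (K'⊕opad) ∥ inner = 5e 1b 5c ∥ 01 6f.
Outer hash (tag): sum = 94+27+92+1+111 = 325 → 01 45.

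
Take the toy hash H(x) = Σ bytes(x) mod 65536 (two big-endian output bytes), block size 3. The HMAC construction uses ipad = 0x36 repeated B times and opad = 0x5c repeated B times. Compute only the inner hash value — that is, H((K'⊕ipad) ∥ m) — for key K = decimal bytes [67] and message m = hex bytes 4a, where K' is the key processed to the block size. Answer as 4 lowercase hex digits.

012b

Key decimal bytes [67] = 43 is 1 byte ≤ B = 3; zero-pad to 3 bytes: K' = 43 00 00.
K' ⊕ ipad = 75 36 36.
Inner input = 75 36 36 ∥ 4a.
Inner hash: sum = 117+54+54+74 = 299 → 01 2b.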